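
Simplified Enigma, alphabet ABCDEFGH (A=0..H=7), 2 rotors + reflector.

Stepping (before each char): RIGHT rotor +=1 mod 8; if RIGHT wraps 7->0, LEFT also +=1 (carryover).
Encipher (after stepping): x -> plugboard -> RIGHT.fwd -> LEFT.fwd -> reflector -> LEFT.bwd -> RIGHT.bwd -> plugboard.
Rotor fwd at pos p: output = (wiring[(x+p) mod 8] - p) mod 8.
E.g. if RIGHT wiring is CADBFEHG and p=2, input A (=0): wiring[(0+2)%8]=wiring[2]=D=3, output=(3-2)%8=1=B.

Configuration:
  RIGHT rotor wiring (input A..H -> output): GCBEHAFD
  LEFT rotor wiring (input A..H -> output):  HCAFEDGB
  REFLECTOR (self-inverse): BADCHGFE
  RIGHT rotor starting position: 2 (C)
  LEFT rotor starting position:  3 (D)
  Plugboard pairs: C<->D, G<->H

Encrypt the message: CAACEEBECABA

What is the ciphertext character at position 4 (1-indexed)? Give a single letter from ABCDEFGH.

Char 1 ('C'): step: R->3, L=3; C->plug->D->R->C->L->A->refl->B->L'->B->R'->A->plug->A
Char 2 ('A'): step: R->4, L=3; A->plug->A->R->D->L->D->refl->C->L'->A->R'->H->plug->G
Char 3 ('A'): step: R->5, L=3; A->plug->A->R->D->L->D->refl->C->L'->A->R'->B->plug->B
Char 4 ('C'): step: R->6, L=3; C->plug->D->R->E->L->G->refl->F->L'->H->R'->A->plug->A

A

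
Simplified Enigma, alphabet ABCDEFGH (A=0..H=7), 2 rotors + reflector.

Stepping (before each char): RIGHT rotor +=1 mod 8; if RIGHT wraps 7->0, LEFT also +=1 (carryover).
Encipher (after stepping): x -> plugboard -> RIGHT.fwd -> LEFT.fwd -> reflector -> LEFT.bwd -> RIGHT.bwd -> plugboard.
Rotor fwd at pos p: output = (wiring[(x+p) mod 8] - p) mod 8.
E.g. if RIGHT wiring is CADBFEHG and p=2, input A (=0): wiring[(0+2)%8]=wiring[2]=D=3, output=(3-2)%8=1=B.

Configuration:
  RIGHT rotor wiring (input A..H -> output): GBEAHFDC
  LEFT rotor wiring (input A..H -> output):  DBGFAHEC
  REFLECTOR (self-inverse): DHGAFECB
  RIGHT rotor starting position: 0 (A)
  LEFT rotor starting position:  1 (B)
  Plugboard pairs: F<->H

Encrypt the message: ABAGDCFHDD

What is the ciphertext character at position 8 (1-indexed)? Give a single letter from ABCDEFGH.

Char 1 ('A'): step: R->1, L=1; A->plug->A->R->A->L->A->refl->D->L'->F->R'->H->plug->F
Char 2 ('B'): step: R->2, L=1; B->plug->B->R->G->L->B->refl->H->L'->D->R'->D->plug->D
Char 3 ('A'): step: R->3, L=1; A->plug->A->R->F->L->D->refl->A->L'->A->R'->D->plug->D
Char 4 ('G'): step: R->4, L=1; G->plug->G->R->A->L->A->refl->D->L'->F->R'->F->plug->H
Char 5 ('D'): step: R->5, L=1; D->plug->D->R->B->L->F->refl->E->L'->C->R'->H->plug->F
Char 6 ('C'): step: R->6, L=1; C->plug->C->R->A->L->A->refl->D->L'->F->R'->A->plug->A
Char 7 ('F'): step: R->7, L=1; F->plug->H->R->E->L->G->refl->C->L'->H->R'->B->plug->B
Char 8 ('H'): step: R->0, L->2 (L advanced); H->plug->F->R->F->L->A->refl->D->L'->B->R'->B->plug->B

B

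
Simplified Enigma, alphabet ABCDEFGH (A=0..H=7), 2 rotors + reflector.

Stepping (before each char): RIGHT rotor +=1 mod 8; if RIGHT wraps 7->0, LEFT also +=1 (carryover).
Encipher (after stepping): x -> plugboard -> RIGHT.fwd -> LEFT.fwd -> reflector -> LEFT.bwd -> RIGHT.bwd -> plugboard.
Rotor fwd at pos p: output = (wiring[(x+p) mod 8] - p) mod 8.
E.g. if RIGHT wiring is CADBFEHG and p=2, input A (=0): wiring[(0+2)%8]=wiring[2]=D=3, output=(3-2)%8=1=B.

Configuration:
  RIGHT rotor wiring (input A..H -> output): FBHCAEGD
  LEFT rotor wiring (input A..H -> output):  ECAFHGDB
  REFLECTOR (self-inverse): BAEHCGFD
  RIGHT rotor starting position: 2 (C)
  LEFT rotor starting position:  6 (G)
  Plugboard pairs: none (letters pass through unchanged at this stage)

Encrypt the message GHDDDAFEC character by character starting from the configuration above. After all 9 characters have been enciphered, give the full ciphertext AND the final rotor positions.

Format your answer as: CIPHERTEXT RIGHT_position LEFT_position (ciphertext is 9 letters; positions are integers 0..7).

Answer: ADFFCHEFH 3 7

Derivation:
Char 1 ('G'): step: R->3, L=6; G->plug->G->R->G->L->B->refl->A->L'->H->R'->A->plug->A
Char 2 ('H'): step: R->4, L=6; H->plug->H->R->G->L->B->refl->A->L'->H->R'->D->plug->D
Char 3 ('D'): step: R->5, L=6; D->plug->D->R->A->L->F->refl->G->L'->C->R'->F->plug->F
Char 4 ('D'): step: R->6, L=6; D->plug->D->R->D->L->E->refl->C->L'->E->R'->F->plug->F
Char 5 ('D'): step: R->7, L=6; D->plug->D->R->A->L->F->refl->G->L'->C->R'->C->plug->C
Char 6 ('A'): step: R->0, L->7 (L advanced); A->plug->A->R->F->L->A->refl->B->L'->D->R'->H->plug->H
Char 7 ('F'): step: R->1, L=7; F->plug->F->R->F->L->A->refl->B->L'->D->R'->E->plug->E
Char 8 ('E'): step: R->2, L=7; E->plug->E->R->E->L->G->refl->F->L'->B->R'->F->plug->F
Char 9 ('C'): step: R->3, L=7; C->plug->C->R->B->L->F->refl->G->L'->E->R'->H->plug->H
Final: ciphertext=ADFFCHEFH, RIGHT=3, LEFT=7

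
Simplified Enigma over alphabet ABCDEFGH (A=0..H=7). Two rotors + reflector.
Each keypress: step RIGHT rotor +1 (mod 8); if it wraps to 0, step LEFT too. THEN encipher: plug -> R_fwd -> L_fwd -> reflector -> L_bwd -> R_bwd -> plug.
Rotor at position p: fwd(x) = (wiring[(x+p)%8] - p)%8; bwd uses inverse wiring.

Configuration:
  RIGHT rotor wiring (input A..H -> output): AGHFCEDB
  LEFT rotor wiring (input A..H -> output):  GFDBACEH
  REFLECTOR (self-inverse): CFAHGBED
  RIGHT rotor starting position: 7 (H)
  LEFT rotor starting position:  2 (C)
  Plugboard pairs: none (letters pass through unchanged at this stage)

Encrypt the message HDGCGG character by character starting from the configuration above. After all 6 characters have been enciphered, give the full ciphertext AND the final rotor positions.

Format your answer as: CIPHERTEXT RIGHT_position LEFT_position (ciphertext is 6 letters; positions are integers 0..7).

Answer: GEFGHC 5 3

Derivation:
Char 1 ('H'): step: R->0, L->3 (L advanced); H->plug->H->R->B->L->F->refl->B->L'->D->R'->G->plug->G
Char 2 ('D'): step: R->1, L=3; D->plug->D->R->B->L->F->refl->B->L'->D->R'->E->plug->E
Char 3 ('G'): step: R->2, L=3; G->plug->G->R->G->L->C->refl->A->L'->H->R'->F->plug->F
Char 4 ('C'): step: R->3, L=3; C->plug->C->R->B->L->F->refl->B->L'->D->R'->G->plug->G
Char 5 ('G'): step: R->4, L=3; G->plug->G->R->D->L->B->refl->F->L'->B->R'->H->plug->H
Char 6 ('G'): step: R->5, L=3; G->plug->G->R->A->L->G->refl->E->L'->E->R'->C->plug->C
Final: ciphertext=GEFGHC, RIGHT=5, LEFT=3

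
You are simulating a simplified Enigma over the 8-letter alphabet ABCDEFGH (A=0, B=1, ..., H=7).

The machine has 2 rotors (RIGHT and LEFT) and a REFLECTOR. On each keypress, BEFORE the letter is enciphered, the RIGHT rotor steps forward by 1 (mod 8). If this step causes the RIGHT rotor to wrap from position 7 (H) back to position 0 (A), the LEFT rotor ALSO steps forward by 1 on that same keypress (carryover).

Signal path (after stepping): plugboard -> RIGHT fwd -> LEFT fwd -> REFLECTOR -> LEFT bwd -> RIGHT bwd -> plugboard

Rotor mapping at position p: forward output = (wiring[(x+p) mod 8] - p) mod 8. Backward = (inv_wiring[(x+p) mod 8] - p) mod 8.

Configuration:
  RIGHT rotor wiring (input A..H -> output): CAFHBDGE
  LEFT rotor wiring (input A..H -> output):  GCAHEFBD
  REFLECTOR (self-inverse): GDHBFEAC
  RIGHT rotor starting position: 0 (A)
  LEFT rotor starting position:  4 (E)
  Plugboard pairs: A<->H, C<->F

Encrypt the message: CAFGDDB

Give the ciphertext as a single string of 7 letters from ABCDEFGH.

Answer: DCGBCBG

Derivation:
Char 1 ('C'): step: R->1, L=4; C->plug->F->R->F->L->G->refl->A->L'->A->R'->D->plug->D
Char 2 ('A'): step: R->2, L=4; A->plug->H->R->G->L->E->refl->F->L'->C->R'->F->plug->C
Char 3 ('F'): step: R->3, L=4; F->plug->C->R->A->L->A->refl->G->L'->F->R'->G->plug->G
Char 4 ('G'): step: R->4, L=4; G->plug->G->R->B->L->B->refl->D->L'->H->R'->B->plug->B
Char 5 ('D'): step: R->5, L=4; D->plug->D->R->F->L->G->refl->A->L'->A->R'->F->plug->C
Char 6 ('D'): step: R->6, L=4; D->plug->D->R->C->L->F->refl->E->L'->G->R'->B->plug->B
Char 7 ('B'): step: R->7, L=4; B->plug->B->R->D->L->H->refl->C->L'->E->R'->G->plug->G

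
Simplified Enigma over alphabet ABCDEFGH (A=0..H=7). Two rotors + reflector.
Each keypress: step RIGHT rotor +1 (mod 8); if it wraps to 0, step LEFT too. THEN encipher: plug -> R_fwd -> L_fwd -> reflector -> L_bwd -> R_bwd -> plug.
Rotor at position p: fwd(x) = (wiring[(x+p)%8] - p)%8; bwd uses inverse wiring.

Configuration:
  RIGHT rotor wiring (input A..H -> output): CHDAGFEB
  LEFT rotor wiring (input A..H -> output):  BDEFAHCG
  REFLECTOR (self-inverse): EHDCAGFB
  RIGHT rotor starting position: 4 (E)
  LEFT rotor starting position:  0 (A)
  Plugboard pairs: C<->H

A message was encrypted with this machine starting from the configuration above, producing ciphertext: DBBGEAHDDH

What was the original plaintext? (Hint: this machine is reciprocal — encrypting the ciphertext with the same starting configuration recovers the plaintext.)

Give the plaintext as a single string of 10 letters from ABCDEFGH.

Answer: ACFEAGFFGA

Derivation:
Char 1 ('D'): step: R->5, L=0; D->plug->D->R->F->L->H->refl->B->L'->A->R'->A->plug->A
Char 2 ('B'): step: R->6, L=0; B->plug->B->R->D->L->F->refl->G->L'->H->R'->H->plug->C
Char 3 ('B'): step: R->7, L=0; B->plug->B->R->D->L->F->refl->G->L'->H->R'->F->plug->F
Char 4 ('G'): step: R->0, L->1 (L advanced); G->plug->G->R->E->L->G->refl->F->L'->G->R'->E->plug->E
Char 5 ('E'): step: R->1, L=1; E->plug->E->R->E->L->G->refl->F->L'->G->R'->A->plug->A
Char 6 ('A'): step: R->2, L=1; A->plug->A->R->B->L->D->refl->C->L'->A->R'->G->plug->G
Char 7 ('H'): step: R->3, L=1; H->plug->C->R->C->L->E->refl->A->L'->H->R'->F->plug->F
Char 8 ('D'): step: R->4, L=1; D->plug->D->R->F->L->B->refl->H->L'->D->R'->F->plug->F
Char 9 ('D'): step: R->5, L=1; D->plug->D->R->F->L->B->refl->H->L'->D->R'->G->plug->G
Char 10 ('H'): step: R->6, L=1; H->plug->C->R->E->L->G->refl->F->L'->G->R'->A->plug->A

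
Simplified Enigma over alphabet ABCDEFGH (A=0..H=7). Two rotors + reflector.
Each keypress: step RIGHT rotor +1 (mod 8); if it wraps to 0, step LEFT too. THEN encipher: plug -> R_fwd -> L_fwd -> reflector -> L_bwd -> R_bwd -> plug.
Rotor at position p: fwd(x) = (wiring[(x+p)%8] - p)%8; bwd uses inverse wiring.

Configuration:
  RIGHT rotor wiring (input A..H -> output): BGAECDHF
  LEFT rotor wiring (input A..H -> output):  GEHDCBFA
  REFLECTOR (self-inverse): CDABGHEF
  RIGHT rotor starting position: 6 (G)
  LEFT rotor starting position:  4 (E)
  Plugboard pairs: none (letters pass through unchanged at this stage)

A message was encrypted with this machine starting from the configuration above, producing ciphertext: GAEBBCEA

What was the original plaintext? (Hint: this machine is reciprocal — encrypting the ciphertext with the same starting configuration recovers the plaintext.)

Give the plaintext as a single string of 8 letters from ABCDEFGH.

Answer: EHCFDFHH

Derivation:
Char 1 ('G'): step: R->7, L=4; G->plug->G->R->E->L->C->refl->A->L'->F->R'->E->plug->E
Char 2 ('A'): step: R->0, L->5 (L advanced); A->plug->A->R->B->L->A->refl->C->L'->F->R'->H->plug->H
Char 3 ('E'): step: R->1, L=5; E->plug->E->R->C->L->D->refl->B->L'->D->R'->C->plug->C
Char 4 ('B'): step: R->2, L=5; B->plug->B->R->C->L->D->refl->B->L'->D->R'->F->plug->F
Char 5 ('B'): step: R->3, L=5; B->plug->B->R->H->L->F->refl->H->L'->E->R'->D->plug->D
Char 6 ('C'): step: R->4, L=5; C->plug->C->R->D->L->B->refl->D->L'->C->R'->F->plug->F
Char 7 ('E'): step: R->5, L=5; E->plug->E->R->B->L->A->refl->C->L'->F->R'->H->plug->H
Char 8 ('A'): step: R->6, L=5; A->plug->A->R->B->L->A->refl->C->L'->F->R'->H->plug->H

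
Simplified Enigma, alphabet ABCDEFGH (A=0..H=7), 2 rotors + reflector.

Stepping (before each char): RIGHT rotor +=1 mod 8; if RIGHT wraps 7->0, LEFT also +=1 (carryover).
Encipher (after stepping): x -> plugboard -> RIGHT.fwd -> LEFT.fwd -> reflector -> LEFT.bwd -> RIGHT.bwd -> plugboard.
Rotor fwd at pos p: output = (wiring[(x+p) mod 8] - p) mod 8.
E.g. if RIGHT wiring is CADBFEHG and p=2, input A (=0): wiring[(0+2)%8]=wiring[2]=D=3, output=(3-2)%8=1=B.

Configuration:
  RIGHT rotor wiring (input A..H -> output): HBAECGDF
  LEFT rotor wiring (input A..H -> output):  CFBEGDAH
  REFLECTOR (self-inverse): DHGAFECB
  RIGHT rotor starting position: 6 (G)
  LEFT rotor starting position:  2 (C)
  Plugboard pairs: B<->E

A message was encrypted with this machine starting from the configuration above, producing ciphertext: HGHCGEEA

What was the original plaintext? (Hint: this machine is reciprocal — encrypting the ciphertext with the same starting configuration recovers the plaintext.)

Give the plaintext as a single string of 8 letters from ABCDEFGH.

Answer: DDEGEDGH

Derivation:
Char 1 ('H'): step: R->7, L=2; H->plug->H->R->E->L->G->refl->C->L'->B->R'->D->plug->D
Char 2 ('G'): step: R->0, L->3 (L advanced); G->plug->G->R->D->L->F->refl->E->L'->E->R'->D->plug->D
Char 3 ('H'): step: R->1, L=3; H->plug->H->R->G->L->C->refl->G->L'->H->R'->B->plug->E
Char 4 ('C'): step: R->2, L=3; C->plug->C->R->A->L->B->refl->H->L'->F->R'->G->plug->G
Char 5 ('G'): step: R->3, L=3; G->plug->G->R->G->L->C->refl->G->L'->H->R'->B->plug->E
Char 6 ('E'): step: R->4, L=3; E->plug->B->R->C->L->A->refl->D->L'->B->R'->D->plug->D
Char 7 ('E'): step: R->5, L=3; E->plug->B->R->G->L->C->refl->G->L'->H->R'->G->plug->G
Char 8 ('A'): step: R->6, L=3; A->plug->A->R->F->L->H->refl->B->L'->A->R'->H->plug->H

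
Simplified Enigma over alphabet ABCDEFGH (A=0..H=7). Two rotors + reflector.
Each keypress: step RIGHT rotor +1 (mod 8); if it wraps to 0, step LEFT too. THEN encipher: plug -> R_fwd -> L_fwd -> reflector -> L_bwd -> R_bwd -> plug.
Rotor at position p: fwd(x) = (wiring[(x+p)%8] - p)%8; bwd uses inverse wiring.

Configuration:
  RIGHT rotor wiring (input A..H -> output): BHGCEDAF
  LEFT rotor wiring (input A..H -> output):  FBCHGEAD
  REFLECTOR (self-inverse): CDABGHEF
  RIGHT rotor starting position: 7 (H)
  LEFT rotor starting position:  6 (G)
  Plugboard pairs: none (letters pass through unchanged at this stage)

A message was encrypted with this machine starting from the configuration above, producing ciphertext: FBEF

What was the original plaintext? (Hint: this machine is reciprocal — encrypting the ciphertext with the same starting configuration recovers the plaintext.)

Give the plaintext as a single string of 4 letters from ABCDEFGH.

Char 1 ('F'): step: R->0, L->7 (L advanced); F->plug->F->R->D->L->D->refl->B->L'->H->R'->B->plug->B
Char 2 ('B'): step: R->1, L=7; B->plug->B->R->F->L->H->refl->F->L'->G->R'->A->plug->A
Char 3 ('E'): step: R->2, L=7; E->plug->E->R->G->L->F->refl->H->L'->F->R'->H->plug->H
Char 4 ('F'): step: R->3, L=7; F->plug->F->R->G->L->F->refl->H->L'->F->R'->D->plug->D

Answer: BAHD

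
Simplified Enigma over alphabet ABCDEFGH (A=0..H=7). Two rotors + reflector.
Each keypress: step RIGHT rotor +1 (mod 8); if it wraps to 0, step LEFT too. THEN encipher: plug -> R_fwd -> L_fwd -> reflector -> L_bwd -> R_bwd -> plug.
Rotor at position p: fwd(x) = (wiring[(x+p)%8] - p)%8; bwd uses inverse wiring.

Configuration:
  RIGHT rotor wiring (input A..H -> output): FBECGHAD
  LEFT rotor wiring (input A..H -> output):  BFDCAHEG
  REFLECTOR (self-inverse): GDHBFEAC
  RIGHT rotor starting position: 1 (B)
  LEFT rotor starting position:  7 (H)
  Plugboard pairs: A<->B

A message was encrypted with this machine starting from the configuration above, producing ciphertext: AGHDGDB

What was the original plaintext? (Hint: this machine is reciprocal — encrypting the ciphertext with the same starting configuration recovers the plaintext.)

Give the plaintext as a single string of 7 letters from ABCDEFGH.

Answer: FFBHHBH

Derivation:
Char 1 ('A'): step: R->2, L=7; A->plug->B->R->A->L->H->refl->C->L'->B->R'->F->plug->F
Char 2 ('G'): step: R->3, L=7; G->plug->G->R->G->L->A->refl->G->L'->C->R'->F->plug->F
Char 3 ('H'): step: R->4, L=7; H->plug->H->R->G->L->A->refl->G->L'->C->R'->A->plug->B
Char 4 ('D'): step: R->5, L=7; D->plug->D->R->A->L->H->refl->C->L'->B->R'->H->plug->H
Char 5 ('G'): step: R->6, L=7; G->plug->G->R->A->L->H->refl->C->L'->B->R'->H->plug->H
Char 6 ('D'): step: R->7, L=7; D->plug->D->R->F->L->B->refl->D->L'->E->R'->A->plug->B
Char 7 ('B'): step: R->0, L->0 (L advanced); B->plug->A->R->F->L->H->refl->C->L'->D->R'->H->plug->H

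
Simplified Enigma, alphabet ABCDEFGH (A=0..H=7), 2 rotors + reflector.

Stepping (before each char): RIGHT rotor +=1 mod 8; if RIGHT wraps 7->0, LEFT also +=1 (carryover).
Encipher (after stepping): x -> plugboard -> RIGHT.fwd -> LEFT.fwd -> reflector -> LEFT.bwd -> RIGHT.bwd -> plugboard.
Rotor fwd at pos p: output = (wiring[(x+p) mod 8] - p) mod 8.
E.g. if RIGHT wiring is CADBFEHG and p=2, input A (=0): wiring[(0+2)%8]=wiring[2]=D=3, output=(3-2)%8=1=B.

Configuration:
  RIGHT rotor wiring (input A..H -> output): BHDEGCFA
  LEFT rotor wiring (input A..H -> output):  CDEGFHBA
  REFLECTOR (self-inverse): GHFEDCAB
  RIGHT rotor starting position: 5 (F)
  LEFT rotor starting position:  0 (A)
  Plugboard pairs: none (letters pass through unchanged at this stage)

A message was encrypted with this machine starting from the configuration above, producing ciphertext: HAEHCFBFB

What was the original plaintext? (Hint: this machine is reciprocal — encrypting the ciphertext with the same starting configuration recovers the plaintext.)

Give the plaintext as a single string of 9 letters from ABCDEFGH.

Answer: GBBBHCGGG

Derivation:
Char 1 ('H'): step: R->6, L=0; H->plug->H->R->E->L->F->refl->C->L'->A->R'->G->plug->G
Char 2 ('A'): step: R->7, L=0; A->plug->A->R->B->L->D->refl->E->L'->C->R'->B->plug->B
Char 3 ('E'): step: R->0, L->1 (L advanced); E->plug->E->R->G->L->H->refl->B->L'->H->R'->B->plug->B
Char 4 ('H'): step: R->1, L=1; H->plug->H->R->A->L->C->refl->F->L'->C->R'->B->plug->B
Char 5 ('C'): step: R->2, L=1; C->plug->C->R->E->L->G->refl->A->L'->F->R'->H->plug->H
Char 6 ('F'): step: R->3, L=1; F->plug->F->R->G->L->H->refl->B->L'->H->R'->C->plug->C
Char 7 ('B'): step: R->4, L=1; B->plug->B->R->G->L->H->refl->B->L'->H->R'->G->plug->G
Char 8 ('F'): step: R->5, L=1; F->plug->F->R->G->L->H->refl->B->L'->H->R'->G->plug->G
Char 9 ('B'): step: R->6, L=1; B->plug->B->R->C->L->F->refl->C->L'->A->R'->G->plug->G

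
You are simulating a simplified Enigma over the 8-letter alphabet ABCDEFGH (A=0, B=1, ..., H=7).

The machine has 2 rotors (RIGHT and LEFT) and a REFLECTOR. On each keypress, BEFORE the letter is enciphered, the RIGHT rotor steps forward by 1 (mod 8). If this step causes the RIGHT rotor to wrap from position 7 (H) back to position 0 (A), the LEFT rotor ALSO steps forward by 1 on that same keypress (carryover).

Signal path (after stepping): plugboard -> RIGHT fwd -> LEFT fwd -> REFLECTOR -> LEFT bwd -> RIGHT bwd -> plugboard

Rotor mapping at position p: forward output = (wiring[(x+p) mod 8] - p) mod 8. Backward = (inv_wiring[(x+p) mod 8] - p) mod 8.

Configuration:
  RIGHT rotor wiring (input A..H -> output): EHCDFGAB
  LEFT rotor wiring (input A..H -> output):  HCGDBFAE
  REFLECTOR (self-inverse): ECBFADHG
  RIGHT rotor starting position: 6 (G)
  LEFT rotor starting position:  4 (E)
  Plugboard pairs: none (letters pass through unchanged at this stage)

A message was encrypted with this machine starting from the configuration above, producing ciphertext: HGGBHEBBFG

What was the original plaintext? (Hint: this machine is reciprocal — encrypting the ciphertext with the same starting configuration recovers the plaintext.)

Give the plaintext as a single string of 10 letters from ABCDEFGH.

Char 1 ('H'): step: R->7, L=4; H->plug->H->R->B->L->B->refl->C->L'->G->R'->F->plug->F
Char 2 ('G'): step: R->0, L->5 (L advanced); G->plug->G->R->A->L->A->refl->E->L'->H->R'->B->plug->B
Char 3 ('G'): step: R->1, L=5; G->plug->G->R->A->L->A->refl->E->L'->H->R'->F->plug->F
Char 4 ('B'): step: R->2, L=5; B->plug->B->R->B->L->D->refl->F->L'->E->R'->D->plug->D
Char 5 ('H'): step: R->3, L=5; H->plug->H->R->H->L->E->refl->A->L'->A->R'->A->plug->A
Char 6 ('E'): step: R->4, L=5; E->plug->E->R->A->L->A->refl->E->L'->H->R'->H->plug->H
Char 7 ('B'): step: R->5, L=5; B->plug->B->R->D->L->C->refl->B->L'->F->R'->F->plug->F
Char 8 ('B'): step: R->6, L=5; B->plug->B->R->D->L->C->refl->B->L'->F->R'->F->plug->F
Char 9 ('F'): step: R->7, L=5; F->plug->F->R->G->L->G->refl->H->L'->C->R'->A->plug->A
Char 10 ('G'): step: R->0, L->6 (L advanced); G->plug->G->R->A->L->C->refl->B->L'->C->R'->C->plug->C

Answer: FBFDAHFFAC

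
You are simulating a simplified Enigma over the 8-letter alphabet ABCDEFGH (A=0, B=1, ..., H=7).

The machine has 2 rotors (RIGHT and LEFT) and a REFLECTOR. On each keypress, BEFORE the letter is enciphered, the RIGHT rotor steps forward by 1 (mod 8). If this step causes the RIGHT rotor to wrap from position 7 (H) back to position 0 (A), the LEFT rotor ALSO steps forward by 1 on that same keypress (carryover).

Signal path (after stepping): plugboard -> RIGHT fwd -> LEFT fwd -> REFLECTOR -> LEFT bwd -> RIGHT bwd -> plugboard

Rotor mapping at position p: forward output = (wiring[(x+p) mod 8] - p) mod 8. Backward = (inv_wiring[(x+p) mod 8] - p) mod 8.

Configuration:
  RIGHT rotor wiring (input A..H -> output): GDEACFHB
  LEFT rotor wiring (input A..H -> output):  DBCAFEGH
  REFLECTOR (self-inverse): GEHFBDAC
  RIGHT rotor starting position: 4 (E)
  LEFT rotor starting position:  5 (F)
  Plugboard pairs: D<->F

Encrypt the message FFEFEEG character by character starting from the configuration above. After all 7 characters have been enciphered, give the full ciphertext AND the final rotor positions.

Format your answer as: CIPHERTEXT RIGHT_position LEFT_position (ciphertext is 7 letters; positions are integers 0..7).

Answer: CECGFBB 3 6

Derivation:
Char 1 ('F'): step: R->5, L=5; F->plug->D->R->B->L->B->refl->E->L'->E->R'->C->plug->C
Char 2 ('F'): step: R->6, L=5; F->plug->D->R->F->L->F->refl->D->L'->G->R'->E->plug->E
Char 3 ('E'): step: R->7, L=5; E->plug->E->R->B->L->B->refl->E->L'->E->R'->C->plug->C
Char 4 ('F'): step: R->0, L->6 (L advanced); F->plug->D->R->A->L->A->refl->G->L'->H->R'->G->plug->G
Char 5 ('E'): step: R->1, L=6; E->plug->E->R->E->L->E->refl->B->L'->B->R'->D->plug->F
Char 6 ('E'): step: R->2, L=6; E->plug->E->R->F->L->C->refl->H->L'->G->R'->B->plug->B
Char 7 ('G'): step: R->3, L=6; G->plug->G->R->A->L->A->refl->G->L'->H->R'->B->plug->B
Final: ciphertext=CECGFBB, RIGHT=3, LEFT=6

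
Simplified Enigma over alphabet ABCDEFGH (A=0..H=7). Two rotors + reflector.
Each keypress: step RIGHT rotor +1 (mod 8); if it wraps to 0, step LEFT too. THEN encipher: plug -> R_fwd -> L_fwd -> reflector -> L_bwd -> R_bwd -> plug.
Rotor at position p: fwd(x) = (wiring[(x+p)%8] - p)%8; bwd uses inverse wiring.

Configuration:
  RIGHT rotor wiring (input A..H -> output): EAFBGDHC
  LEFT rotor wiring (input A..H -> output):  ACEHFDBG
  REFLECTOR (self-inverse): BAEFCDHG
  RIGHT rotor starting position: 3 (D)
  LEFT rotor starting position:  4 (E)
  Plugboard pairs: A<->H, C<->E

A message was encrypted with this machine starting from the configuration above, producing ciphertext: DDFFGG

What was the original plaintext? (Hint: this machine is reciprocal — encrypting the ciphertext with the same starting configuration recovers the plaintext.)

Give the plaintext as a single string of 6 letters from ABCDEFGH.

Char 1 ('D'): step: R->4, L=4; D->plug->D->R->G->L->A->refl->B->L'->A->R'->E->plug->C
Char 2 ('D'): step: R->5, L=4; D->plug->D->R->H->L->D->refl->F->L'->C->R'->B->plug->B
Char 3 ('F'): step: R->6, L=4; F->plug->F->R->D->L->C->refl->E->L'->E->R'->B->plug->B
Char 4 ('F'): step: R->7, L=4; F->plug->F->R->H->L->D->refl->F->L'->C->R'->E->plug->C
Char 5 ('G'): step: R->0, L->5 (L advanced); G->plug->G->R->H->L->A->refl->B->L'->C->R'->H->plug->A
Char 6 ('G'): step: R->1, L=5; G->plug->G->R->B->L->E->refl->C->L'->G->R'->F->plug->F

Answer: CBBCAF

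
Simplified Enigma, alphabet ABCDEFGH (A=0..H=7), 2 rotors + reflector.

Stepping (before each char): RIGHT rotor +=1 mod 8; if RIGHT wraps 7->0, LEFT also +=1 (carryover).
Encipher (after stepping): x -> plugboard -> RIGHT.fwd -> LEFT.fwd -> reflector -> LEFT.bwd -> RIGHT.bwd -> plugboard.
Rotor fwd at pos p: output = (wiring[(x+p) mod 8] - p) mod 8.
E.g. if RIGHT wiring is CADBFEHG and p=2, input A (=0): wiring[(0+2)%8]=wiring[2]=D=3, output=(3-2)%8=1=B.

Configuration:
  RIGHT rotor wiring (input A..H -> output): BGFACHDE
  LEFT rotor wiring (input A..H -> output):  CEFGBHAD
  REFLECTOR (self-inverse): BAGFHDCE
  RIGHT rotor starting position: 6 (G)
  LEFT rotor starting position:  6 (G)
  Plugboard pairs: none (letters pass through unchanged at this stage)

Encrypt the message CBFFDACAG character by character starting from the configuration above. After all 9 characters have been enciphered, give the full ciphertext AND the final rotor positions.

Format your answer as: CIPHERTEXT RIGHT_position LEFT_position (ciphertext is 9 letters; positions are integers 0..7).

Char 1 ('C'): step: R->7, L=6; C->plug->C->R->H->L->B->refl->A->L'->F->R'->A->plug->A
Char 2 ('B'): step: R->0, L->7 (L advanced); B->plug->B->R->G->L->A->refl->B->L'->H->R'->F->plug->F
Char 3 ('F'): step: R->1, L=7; F->plug->F->R->C->L->F->refl->D->L'->B->R'->D->plug->D
Char 4 ('F'): step: R->2, L=7; F->plug->F->R->C->L->F->refl->D->L'->B->R'->E->plug->E
Char 5 ('D'): step: R->3, L=7; D->plug->D->R->A->L->E->refl->H->L'->E->R'->C->plug->C
Char 6 ('A'): step: R->4, L=7; A->plug->A->R->G->L->A->refl->B->L'->H->R'->C->plug->C
Char 7 ('C'): step: R->5, L=7; C->plug->C->R->H->L->B->refl->A->L'->G->R'->B->plug->B
Char 8 ('A'): step: R->6, L=7; A->plug->A->R->F->L->C->refl->G->L'->D->R'->C->plug->C
Char 9 ('G'): step: R->7, L=7; G->plug->G->R->A->L->E->refl->H->L'->E->R'->H->plug->H
Final: ciphertext=AFDECCBCH, RIGHT=7, LEFT=7

Answer: AFDECCBCH 7 7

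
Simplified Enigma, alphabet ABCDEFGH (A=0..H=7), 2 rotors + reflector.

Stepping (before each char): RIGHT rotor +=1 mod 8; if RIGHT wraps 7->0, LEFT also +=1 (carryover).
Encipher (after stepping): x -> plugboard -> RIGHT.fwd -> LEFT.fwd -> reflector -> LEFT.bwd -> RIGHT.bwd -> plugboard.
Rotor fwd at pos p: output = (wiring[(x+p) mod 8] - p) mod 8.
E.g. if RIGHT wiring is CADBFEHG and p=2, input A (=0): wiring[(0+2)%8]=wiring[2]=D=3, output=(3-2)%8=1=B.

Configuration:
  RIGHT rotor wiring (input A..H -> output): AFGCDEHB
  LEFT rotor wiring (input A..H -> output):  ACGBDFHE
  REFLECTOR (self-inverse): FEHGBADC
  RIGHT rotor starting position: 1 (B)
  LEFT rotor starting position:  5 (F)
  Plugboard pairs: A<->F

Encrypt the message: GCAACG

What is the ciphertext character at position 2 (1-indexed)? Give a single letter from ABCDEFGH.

Char 1 ('G'): step: R->2, L=5; G->plug->G->R->G->L->E->refl->B->L'->F->R'->E->plug->E
Char 2 ('C'): step: R->3, L=5; C->plug->C->R->B->L->C->refl->H->L'->C->R'->G->plug->G

G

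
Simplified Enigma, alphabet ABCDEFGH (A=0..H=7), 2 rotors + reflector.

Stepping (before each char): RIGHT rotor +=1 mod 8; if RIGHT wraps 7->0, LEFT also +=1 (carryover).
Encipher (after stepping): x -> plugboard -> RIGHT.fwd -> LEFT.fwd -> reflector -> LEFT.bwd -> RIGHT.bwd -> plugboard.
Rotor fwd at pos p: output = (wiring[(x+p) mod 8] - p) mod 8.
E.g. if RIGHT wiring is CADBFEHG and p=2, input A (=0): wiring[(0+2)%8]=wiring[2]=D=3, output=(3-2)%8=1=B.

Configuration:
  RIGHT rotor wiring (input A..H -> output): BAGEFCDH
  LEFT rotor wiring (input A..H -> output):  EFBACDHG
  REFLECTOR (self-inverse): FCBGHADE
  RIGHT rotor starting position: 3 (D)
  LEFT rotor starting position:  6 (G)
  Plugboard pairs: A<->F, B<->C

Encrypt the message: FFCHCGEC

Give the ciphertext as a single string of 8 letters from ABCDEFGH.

Answer: BHGCBHGG

Derivation:
Char 1 ('F'): step: R->4, L=6; F->plug->A->R->B->L->A->refl->F->L'->H->R'->C->plug->B
Char 2 ('F'): step: R->5, L=6; F->plug->A->R->F->L->C->refl->B->L'->A->R'->H->plug->H
Char 3 ('C'): step: R->6, L=6; C->plug->B->R->B->L->A->refl->F->L'->H->R'->G->plug->G
Char 4 ('H'): step: R->7, L=6; H->plug->H->R->E->L->D->refl->G->L'->C->R'->B->plug->C
Char 5 ('C'): step: R->0, L->7 (L advanced); C->plug->B->R->A->L->H->refl->E->L'->G->R'->C->plug->B
Char 6 ('G'): step: R->1, L=7; G->plug->G->R->G->L->E->refl->H->L'->A->R'->H->plug->H
Char 7 ('E'): step: R->2, L=7; E->plug->E->R->B->L->F->refl->A->L'->H->R'->G->plug->G
Char 8 ('C'): step: R->3, L=7; C->plug->B->R->C->L->G->refl->D->L'->F->R'->G->plug->G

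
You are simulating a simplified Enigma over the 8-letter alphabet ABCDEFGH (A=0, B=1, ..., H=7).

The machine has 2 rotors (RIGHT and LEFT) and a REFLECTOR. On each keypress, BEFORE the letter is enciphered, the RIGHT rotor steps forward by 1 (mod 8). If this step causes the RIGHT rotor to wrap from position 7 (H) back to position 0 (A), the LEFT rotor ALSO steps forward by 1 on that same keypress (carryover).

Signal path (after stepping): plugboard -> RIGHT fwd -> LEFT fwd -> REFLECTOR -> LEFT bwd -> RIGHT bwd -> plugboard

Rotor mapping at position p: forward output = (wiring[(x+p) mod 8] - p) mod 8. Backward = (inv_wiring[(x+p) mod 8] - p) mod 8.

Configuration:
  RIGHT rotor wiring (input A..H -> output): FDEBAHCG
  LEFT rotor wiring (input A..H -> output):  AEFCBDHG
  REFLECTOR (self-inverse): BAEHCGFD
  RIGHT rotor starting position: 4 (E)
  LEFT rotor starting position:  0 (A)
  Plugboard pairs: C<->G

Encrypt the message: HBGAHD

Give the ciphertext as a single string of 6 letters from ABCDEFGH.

Char 1 ('H'): step: R->5, L=0; H->plug->H->R->D->L->C->refl->E->L'->B->R'->C->plug->G
Char 2 ('B'): step: R->6, L=0; B->plug->B->R->A->L->A->refl->B->L'->E->R'->A->plug->A
Char 3 ('G'): step: R->7, L=0; G->plug->C->R->E->L->B->refl->A->L'->A->R'->G->plug->C
Char 4 ('A'): step: R->0, L->1 (L advanced); A->plug->A->R->F->L->G->refl->F->L'->G->R'->H->plug->H
Char 5 ('H'): step: R->1, L=1; H->plug->H->R->E->L->C->refl->E->L'->B->R'->F->plug->F
Char 6 ('D'): step: R->2, L=1; D->plug->D->R->F->L->G->refl->F->L'->G->R'->C->plug->G

Answer: GACHFG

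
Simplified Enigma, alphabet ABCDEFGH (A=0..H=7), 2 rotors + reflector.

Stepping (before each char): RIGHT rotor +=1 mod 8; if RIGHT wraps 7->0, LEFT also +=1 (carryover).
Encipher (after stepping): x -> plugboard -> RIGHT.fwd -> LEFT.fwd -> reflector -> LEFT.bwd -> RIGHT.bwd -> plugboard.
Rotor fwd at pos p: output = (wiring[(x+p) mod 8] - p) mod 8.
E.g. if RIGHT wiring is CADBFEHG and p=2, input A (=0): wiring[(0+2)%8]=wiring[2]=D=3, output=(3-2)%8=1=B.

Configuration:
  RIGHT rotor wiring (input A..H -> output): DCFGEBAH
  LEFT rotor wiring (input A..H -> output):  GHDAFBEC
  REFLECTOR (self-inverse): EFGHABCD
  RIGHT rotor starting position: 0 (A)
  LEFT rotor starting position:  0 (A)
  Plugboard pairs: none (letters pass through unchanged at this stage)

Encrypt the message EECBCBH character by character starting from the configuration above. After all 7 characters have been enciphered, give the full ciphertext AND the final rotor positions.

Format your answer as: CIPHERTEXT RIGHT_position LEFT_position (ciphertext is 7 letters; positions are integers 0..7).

Char 1 ('E'): step: R->1, L=0; E->plug->E->R->A->L->G->refl->C->L'->H->R'->F->plug->F
Char 2 ('E'): step: R->2, L=0; E->plug->E->R->G->L->E->refl->A->L'->D->R'->A->plug->A
Char 3 ('C'): step: R->3, L=0; C->plug->C->R->G->L->E->refl->A->L'->D->R'->A->plug->A
Char 4 ('B'): step: R->4, L=0; B->plug->B->R->F->L->B->refl->F->L'->E->R'->C->plug->C
Char 5 ('C'): step: R->5, L=0; C->plug->C->R->C->L->D->refl->H->L'->B->R'->G->plug->G
Char 6 ('B'): step: R->6, L=0; B->plug->B->R->B->L->H->refl->D->L'->C->R'->A->plug->A
Char 7 ('H'): step: R->7, L=0; H->plug->H->R->B->L->H->refl->D->L'->C->R'->G->plug->G
Final: ciphertext=FAACGAG, RIGHT=7, LEFT=0

Answer: FAACGAG 7 0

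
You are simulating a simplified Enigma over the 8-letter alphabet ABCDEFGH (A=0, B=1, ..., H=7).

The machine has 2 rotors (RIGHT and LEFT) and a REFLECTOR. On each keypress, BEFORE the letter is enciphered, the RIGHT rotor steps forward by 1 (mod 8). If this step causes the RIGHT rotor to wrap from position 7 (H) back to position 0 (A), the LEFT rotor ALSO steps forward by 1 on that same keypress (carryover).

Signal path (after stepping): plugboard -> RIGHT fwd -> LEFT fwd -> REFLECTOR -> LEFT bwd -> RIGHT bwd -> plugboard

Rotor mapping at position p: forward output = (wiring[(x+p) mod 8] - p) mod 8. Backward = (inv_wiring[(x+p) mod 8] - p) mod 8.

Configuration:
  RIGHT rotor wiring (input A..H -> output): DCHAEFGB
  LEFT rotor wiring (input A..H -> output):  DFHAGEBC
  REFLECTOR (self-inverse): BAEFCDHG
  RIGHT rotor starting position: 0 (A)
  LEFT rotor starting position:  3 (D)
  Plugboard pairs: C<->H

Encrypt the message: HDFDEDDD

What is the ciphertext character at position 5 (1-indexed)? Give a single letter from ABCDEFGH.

Char 1 ('H'): step: R->1, L=3; H->plug->C->R->H->L->E->refl->C->L'->G->R'->B->plug->B
Char 2 ('D'): step: R->2, L=3; D->plug->D->R->D->L->G->refl->H->L'->E->R'->E->plug->E
Char 3 ('F'): step: R->3, L=3; F->plug->F->R->A->L->F->refl->D->L'->B->R'->B->plug->B
Char 4 ('D'): step: R->4, L=3; D->plug->D->R->F->L->A->refl->B->L'->C->R'->C->plug->H
Char 5 ('E'): step: R->5, L=3; E->plug->E->R->F->L->A->refl->B->L'->C->R'->F->plug->F

F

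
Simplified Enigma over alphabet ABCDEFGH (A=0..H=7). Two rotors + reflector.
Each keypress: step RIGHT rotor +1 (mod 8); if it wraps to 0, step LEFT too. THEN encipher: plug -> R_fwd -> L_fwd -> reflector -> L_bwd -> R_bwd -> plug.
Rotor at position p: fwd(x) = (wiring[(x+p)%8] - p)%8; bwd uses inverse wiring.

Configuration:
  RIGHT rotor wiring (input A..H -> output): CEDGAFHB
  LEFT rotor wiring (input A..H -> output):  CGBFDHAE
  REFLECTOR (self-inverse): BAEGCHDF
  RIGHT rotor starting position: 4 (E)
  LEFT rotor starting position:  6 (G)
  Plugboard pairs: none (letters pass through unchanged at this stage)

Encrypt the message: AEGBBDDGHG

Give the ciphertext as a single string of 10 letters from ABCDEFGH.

Char 1 ('A'): step: R->5, L=6; A->plug->A->R->A->L->C->refl->E->L'->C->R'->B->plug->B
Char 2 ('E'): step: R->6, L=6; E->plug->E->R->F->L->H->refl->F->L'->G->R'->D->plug->D
Char 3 ('G'): step: R->7, L=6; G->plug->G->R->G->L->F->refl->H->L'->F->R'->C->plug->C
Char 4 ('B'): step: R->0, L->7 (L advanced); B->plug->B->R->E->L->G->refl->D->L'->B->R'->H->plug->H
Char 5 ('B'): step: R->1, L=7; B->plug->B->R->C->L->H->refl->F->L'->A->R'->G->plug->G
Char 6 ('D'): step: R->2, L=7; D->plug->D->R->D->L->C->refl->E->L'->F->R'->E->plug->E
Char 7 ('D'): step: R->3, L=7; D->plug->D->R->E->L->G->refl->D->L'->B->R'->G->plug->G
Char 8 ('G'): step: R->4, L=7; G->plug->G->R->H->L->B->refl->A->L'->G->R'->E->plug->E
Char 9 ('H'): step: R->5, L=7; H->plug->H->R->D->L->C->refl->E->L'->F->R'->D->plug->D
Char 10 ('G'): step: R->6, L=7; G->plug->G->R->C->L->H->refl->F->L'->A->R'->F->plug->F

Answer: BDCHGEGEDF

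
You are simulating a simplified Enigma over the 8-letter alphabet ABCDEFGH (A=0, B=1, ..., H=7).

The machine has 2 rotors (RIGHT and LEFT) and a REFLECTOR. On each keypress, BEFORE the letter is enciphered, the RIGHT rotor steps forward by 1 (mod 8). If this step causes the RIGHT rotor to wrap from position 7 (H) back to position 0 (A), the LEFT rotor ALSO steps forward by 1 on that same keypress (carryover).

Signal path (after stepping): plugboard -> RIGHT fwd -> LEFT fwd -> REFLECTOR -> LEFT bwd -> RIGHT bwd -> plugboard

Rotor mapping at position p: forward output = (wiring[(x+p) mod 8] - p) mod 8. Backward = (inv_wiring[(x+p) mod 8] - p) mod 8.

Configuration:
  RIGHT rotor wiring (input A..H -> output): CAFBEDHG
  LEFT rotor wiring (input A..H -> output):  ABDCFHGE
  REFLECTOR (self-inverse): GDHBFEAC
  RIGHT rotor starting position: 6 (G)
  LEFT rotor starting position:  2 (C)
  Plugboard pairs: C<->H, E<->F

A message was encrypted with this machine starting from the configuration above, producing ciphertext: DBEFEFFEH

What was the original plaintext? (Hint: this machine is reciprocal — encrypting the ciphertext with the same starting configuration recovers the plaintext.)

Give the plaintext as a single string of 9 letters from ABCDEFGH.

Answer: HDAHABGHC

Derivation:
Char 1 ('D'): step: R->7, L=2; D->plug->D->R->G->L->G->refl->A->L'->B->R'->C->plug->H
Char 2 ('B'): step: R->0, L->3 (L advanced); B->plug->B->R->A->L->H->refl->C->L'->B->R'->D->plug->D
Char 3 ('E'): step: R->1, L=3; E->plug->F->R->G->L->G->refl->A->L'->H->R'->A->plug->A
Char 4 ('F'): step: R->2, L=3; F->plug->E->R->F->L->F->refl->E->L'->C->R'->C->plug->H
Char 5 ('E'): step: R->3, L=3; E->plug->F->R->H->L->A->refl->G->L'->G->R'->A->plug->A
Char 6 ('F'): step: R->4, L=3; F->plug->E->R->G->L->G->refl->A->L'->H->R'->B->plug->B
Char 7 ('F'): step: R->5, L=3; F->plug->E->R->D->L->D->refl->B->L'->E->R'->G->plug->G
Char 8 ('E'): step: R->6, L=3; E->plug->F->R->D->L->D->refl->B->L'->E->R'->C->plug->H
Char 9 ('H'): step: R->7, L=3; H->plug->C->R->B->L->C->refl->H->L'->A->R'->H->plug->C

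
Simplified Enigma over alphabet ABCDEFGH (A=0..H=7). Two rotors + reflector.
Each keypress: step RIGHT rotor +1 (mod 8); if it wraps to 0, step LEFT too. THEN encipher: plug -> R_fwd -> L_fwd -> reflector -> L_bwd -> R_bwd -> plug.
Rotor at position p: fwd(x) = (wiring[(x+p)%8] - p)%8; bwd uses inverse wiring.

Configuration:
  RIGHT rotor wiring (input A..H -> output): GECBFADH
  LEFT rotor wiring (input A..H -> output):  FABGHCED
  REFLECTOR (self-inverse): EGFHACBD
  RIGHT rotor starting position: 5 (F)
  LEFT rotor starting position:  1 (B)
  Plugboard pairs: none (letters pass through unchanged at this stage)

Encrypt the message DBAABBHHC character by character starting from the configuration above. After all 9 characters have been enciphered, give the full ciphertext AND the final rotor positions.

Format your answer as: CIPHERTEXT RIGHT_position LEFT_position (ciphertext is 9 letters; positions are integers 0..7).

Answer: HGFBFECBD 6 2

Derivation:
Char 1 ('D'): step: R->6, L=1; D->plug->D->R->G->L->C->refl->F->L'->C->R'->H->plug->H
Char 2 ('B'): step: R->7, L=1; B->plug->B->R->H->L->E->refl->A->L'->B->R'->G->plug->G
Char 3 ('A'): step: R->0, L->2 (L advanced); A->plug->A->R->G->L->D->refl->H->L'->A->R'->F->plug->F
Char 4 ('A'): step: R->1, L=2; A->plug->A->R->D->L->A->refl->E->L'->B->R'->B->plug->B
Char 5 ('B'): step: R->2, L=2; B->plug->B->R->H->L->G->refl->B->L'->F->R'->F->plug->F
Char 6 ('B'): step: R->3, L=2; B->plug->B->R->C->L->F->refl->C->L'->E->R'->E->plug->E
Char 7 ('H'): step: R->4, L=2; H->plug->H->R->F->L->B->refl->G->L'->H->R'->C->plug->C
Char 8 ('H'): step: R->5, L=2; H->plug->H->R->A->L->H->refl->D->L'->G->R'->B->plug->B
Char 9 ('C'): step: R->6, L=2; C->plug->C->R->A->L->H->refl->D->L'->G->R'->D->plug->D
Final: ciphertext=HGFBFECBD, RIGHT=6, LEFT=2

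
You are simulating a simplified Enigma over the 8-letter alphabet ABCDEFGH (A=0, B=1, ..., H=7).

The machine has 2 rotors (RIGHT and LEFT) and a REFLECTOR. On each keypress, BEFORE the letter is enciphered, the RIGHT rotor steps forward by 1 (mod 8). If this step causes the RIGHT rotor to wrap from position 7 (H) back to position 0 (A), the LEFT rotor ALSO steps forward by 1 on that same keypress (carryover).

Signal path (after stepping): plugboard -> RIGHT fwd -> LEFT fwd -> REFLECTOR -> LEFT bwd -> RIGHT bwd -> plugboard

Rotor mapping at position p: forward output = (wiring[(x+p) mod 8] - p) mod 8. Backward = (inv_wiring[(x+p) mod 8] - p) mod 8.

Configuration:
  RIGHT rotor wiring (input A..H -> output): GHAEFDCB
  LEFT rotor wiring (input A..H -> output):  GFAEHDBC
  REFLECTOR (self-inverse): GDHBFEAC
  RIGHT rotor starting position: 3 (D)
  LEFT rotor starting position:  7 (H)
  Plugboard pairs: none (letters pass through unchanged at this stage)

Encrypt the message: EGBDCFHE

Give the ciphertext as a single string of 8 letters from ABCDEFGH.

Answer: DDCBGCAH

Derivation:
Char 1 ('E'): step: R->4, L=7; E->plug->E->R->C->L->G->refl->A->L'->F->R'->D->plug->D
Char 2 ('G'): step: R->5, L=7; G->plug->G->R->H->L->C->refl->H->L'->B->R'->D->plug->D
Char 3 ('B'): step: R->6, L=7; B->plug->B->R->D->L->B->refl->D->L'->A->R'->C->plug->C
Char 4 ('D'): step: R->7, L=7; D->plug->D->R->B->L->H->refl->C->L'->H->R'->B->plug->B
Char 5 ('C'): step: R->0, L->0 (L advanced); C->plug->C->R->A->L->G->refl->A->L'->C->R'->G->plug->G
Char 6 ('F'): step: R->1, L=0; F->plug->F->R->B->L->F->refl->E->L'->D->R'->C->plug->C
Char 7 ('H'): step: R->2, L=0; H->plug->H->R->F->L->D->refl->B->L'->G->R'->A->plug->A
Char 8 ('E'): step: R->3, L=0; E->plug->E->R->G->L->B->refl->D->L'->F->R'->H->plug->H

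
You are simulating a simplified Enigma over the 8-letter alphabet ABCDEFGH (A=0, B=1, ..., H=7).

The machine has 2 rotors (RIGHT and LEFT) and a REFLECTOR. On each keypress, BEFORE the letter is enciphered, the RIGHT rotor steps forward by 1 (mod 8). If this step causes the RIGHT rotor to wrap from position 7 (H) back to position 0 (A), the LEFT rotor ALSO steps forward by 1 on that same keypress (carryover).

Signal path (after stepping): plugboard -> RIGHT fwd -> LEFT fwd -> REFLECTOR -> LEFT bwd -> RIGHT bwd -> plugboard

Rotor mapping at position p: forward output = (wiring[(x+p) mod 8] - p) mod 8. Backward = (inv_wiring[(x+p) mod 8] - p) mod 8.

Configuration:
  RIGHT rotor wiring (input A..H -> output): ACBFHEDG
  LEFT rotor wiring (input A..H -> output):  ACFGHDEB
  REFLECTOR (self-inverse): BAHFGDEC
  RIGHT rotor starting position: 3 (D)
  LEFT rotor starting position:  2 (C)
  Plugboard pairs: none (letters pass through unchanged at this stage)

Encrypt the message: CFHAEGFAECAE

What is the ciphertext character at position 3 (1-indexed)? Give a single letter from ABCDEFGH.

Char 1 ('C'): step: R->4, L=2; C->plug->C->R->H->L->A->refl->B->L'->D->R'->A->plug->A
Char 2 ('F'): step: R->5, L=2; F->plug->F->R->E->L->C->refl->H->L'->F->R'->E->plug->E
Char 3 ('H'): step: R->6, L=2; H->plug->H->R->G->L->G->refl->E->L'->B->R'->G->plug->G

G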